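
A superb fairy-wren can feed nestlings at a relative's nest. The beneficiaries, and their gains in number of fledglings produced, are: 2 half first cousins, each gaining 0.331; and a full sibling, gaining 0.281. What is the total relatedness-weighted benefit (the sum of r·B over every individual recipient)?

0.181875

r to a half first cousin = 1/16 (half first cousins share one grandparent — one path of length 4: r = (1/2)^4 = 1/16).
r to a full sibling = 0.5 (full sibs share both parents — two paths of length 2: r = 2·(1/2)^2 = 1/2).
Summing one r·B term per recipient: 2·0.0625·0.331 + 1·0.5·0.281 = 0.181875.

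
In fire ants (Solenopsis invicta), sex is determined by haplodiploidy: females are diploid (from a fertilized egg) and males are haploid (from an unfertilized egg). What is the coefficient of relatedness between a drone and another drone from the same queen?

Haploid brothers each carry a random half of the queen's diploid genome, so on average they share half: r = 1/2.

0.5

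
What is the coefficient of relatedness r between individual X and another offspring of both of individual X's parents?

Each parent–offspring link contributes a factor of 1/2, and independent paths through distinct common ancestors add.
Full sibs share both parents — two paths of length 2: r = 2·(1/2)^2 = 1/2.

0.5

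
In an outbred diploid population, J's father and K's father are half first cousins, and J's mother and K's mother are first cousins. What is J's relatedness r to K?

0.046875

With two independent routes of shared ancestry, r is the sum of the two contributions.
J and K are related in two ways: half second cousins through their fathers (r = 1/64) and second cousins through their mothers (r = 1/32).
r = 1/64 + 1/32 = 3/64 = 0.046875.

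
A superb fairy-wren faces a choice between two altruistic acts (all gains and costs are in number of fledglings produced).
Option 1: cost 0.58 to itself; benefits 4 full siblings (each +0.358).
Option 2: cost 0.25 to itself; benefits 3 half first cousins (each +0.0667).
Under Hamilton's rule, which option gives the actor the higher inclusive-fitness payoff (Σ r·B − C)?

Option 1: r to a full sibling = 0.5.
Option 1: Σ r·B − C = (4·0.5·0.358) − 0.58 = 0.136.
Option 2: r to a half first cousin = 0.0625.
Option 2: Σ r·B − C = (3·0.0625·0.0667) − 0.25 = -0.23749375.
Option 1 has the higher net inclusive-fitness payoff.

Option 1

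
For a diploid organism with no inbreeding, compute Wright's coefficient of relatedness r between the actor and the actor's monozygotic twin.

1

Each parent–offspring link contributes a factor of 1/2, and independent paths through distinct common ancestors add.
Monozygotic twins share every allele identical by descent: r = 1.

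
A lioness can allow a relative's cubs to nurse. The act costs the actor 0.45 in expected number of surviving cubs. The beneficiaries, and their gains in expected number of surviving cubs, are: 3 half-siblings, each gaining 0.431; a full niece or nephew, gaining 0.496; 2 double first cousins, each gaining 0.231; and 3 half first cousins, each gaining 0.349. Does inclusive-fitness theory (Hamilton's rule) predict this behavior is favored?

Yes

Hamilton's rule: the trait is favored when the sum of r·B over every recipient exceeds the actor's cost C.
r to a half-sibling = 1/4 (half-sibs share one parent — one path of length 2: r = (1/2)^2 = 1/4).
r to a full niece or nephew = 1/4 (full aunt/uncle↔niece/nephew: two paths of length 3 through the shared grandparent pair: r = 2·(1/2)^3 = 1/4).
r to a double first cousin = 1/4 (double first cousins share both grandparent pairs — four paths of length 4: r = 4·(1/2)^4 = 1/4).
r to a half first cousin = 1/16 (half first cousins share one grandparent — one path of length 4: r = (1/2)^4 = 1/16).
Summing one r·B term per recipient: 3·0.25·0.431 + 1·0.25·0.496 + 2·0.25·0.231 + 3·0.0625·0.349 = 0.6281875.
0.6281875 > 0.45: the indirect benefit exceeds the cost.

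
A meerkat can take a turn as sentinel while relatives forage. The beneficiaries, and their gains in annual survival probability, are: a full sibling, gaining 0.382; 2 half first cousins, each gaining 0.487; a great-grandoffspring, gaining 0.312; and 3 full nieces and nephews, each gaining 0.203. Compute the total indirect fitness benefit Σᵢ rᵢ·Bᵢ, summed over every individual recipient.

r to a full sibling = 1/2 (full sibs share both parents — two paths of length 2: r = 2·(1/2)^2 = 1/2).
r to a half first cousin = 0.0625 (half first cousins share one grandparent — one path of length 4: r = (1/2)^4 = 1/16).
r to a great-grandoffspring = 1/8 (three parent–offspring links: r = (1/2)^3 = 1/8).
r to a full niece or nephew = 1/4 (full aunt/uncle↔niece/nephew: two paths of length 3 through the shared grandparent pair: r = 2·(1/2)^3 = 1/4).
Summing one r·B term per recipient: 1·0.5·0.382 + 2·0.0625·0.487 + 1·0.125·0.312 + 3·0.25·0.203 = 0.443125.

0.443125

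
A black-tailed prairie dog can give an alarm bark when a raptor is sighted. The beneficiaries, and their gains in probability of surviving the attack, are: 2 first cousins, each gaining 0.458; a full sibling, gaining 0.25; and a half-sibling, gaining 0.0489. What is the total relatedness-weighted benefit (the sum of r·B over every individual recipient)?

0.251725

r to a first cousin = 0.125 (first cousins share one grandparent pair — two paths of length 4: r = 2·(1/2)^4 = 1/8).
r to a full sibling = 1/2 (full sibs share both parents — two paths of length 2: r = 2·(1/2)^2 = 1/2).
r to a half-sibling = 0.25 (half-sibs share one parent — one path of length 2: r = (1/2)^2 = 1/4).
Summing one r·B term per recipient: 2·0.125·0.458 + 1·0.5·0.25 + 1·0.25·0.0489 = 0.251725.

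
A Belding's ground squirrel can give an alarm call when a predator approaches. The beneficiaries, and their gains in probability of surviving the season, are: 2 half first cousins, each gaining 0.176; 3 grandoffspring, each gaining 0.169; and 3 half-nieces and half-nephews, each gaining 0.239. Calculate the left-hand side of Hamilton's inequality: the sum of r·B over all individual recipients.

0.238375

r to a half first cousin = 0.0625 (half first cousins share one grandparent — one path of length 4: r = (1/2)^4 = 1/16).
r to a grandoffspring = 0.25 (two parent–offspring links: r = (1/2)^2 = 1/4).
r to a half-niece or half-nephew = 0.125 (half-aunt/uncle↔niece/nephew: one path of length 3: r = (1/2)^3 = 1/8).
Summing one r·B term per recipient: 2·0.0625·0.176 + 3·0.25·0.169 + 3·0.125·0.239 = 0.238375.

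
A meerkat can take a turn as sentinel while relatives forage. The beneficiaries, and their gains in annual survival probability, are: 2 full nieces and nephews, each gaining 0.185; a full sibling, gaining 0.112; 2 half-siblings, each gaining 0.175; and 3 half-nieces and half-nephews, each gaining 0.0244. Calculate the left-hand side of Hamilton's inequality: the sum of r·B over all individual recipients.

0.24515

r to a full niece or nephew = 1/4 (full aunt/uncle↔niece/nephew: two paths of length 3 through the shared grandparent pair: r = 2·(1/2)^3 = 1/4).
r to a full sibling = 0.5 (full sibs share both parents — two paths of length 2: r = 2·(1/2)^2 = 1/2).
r to a half-sibling = 1/4 (half-sibs share one parent — one path of length 2: r = (1/2)^2 = 1/4).
r to a half-niece or half-nephew = 1/8 (half-aunt/uncle↔niece/nephew: one path of length 3: r = (1/2)^3 = 1/8).
Summing one r·B term per recipient: 2·0.25·0.185 + 1·0.5·0.112 + 2·0.25·0.175 + 3·0.125·0.0244 = 0.24515.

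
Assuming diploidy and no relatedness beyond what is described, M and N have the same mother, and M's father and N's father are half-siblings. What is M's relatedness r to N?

0.3125

Independent pedigree routes through distinct common ancestors add.
M and N are related in two ways: half-sibs through their shared mother (r = 1/4) and half first cousins through their fathers (r = 1/16).
r = 1/4 + 1/16 = 5/16 = 0.3125.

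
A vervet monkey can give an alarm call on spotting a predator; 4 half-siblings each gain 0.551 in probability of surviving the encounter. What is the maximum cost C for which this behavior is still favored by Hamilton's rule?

r to a half-sibling = 0.25 (half-sibs share one parent — one path of length 2: r = (1/2)^2 = 1/4).
Hamilton's rule: n·r·B > C, so the trait is favored while C < n·r·B = 4·0.25·0.551 = 0.551.

0.551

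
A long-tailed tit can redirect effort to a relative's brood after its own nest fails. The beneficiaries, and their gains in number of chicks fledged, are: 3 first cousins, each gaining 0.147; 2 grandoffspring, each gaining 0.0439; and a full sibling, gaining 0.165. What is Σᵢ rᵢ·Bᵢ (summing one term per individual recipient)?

r to a first cousin = 0.125 (first cousins share one grandparent pair — two paths of length 4: r = 2·(1/2)^4 = 1/8).
r to a grandoffspring = 0.25 (two parent–offspring links: r = (1/2)^2 = 1/4).
r to a full sibling = 0.5 (full sibs share both parents — two paths of length 2: r = 2·(1/2)^2 = 1/2).
Summing one r·B term per recipient: 3·0.125·0.147 + 2·0.25·0.0439 + 1·0.5·0.165 = 0.159575.

0.159575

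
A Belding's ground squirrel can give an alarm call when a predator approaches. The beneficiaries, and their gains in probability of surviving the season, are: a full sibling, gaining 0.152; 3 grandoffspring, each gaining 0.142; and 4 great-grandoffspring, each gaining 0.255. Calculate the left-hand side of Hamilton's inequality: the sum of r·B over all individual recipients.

r to a full sibling = 0.5 (full sibs share both parents — two paths of length 2: r = 2·(1/2)^2 = 1/2).
r to a grandoffspring = 1/4 (two parent–offspring links: r = (1/2)^2 = 1/4).
r to a great-grandoffspring = 0.125 (three parent–offspring links: r = (1/2)^3 = 1/8).
Summing one r·B term per recipient: 1·0.5·0.152 + 3·0.25·0.142 + 4·0.125·0.255 = 0.31.

0.31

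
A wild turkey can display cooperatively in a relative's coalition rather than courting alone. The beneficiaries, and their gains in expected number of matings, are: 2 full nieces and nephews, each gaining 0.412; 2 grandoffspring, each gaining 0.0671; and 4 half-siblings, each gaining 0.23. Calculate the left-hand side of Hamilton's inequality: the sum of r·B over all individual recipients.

0.46955

r to a full niece or nephew = 1/4 (full aunt/uncle↔niece/nephew: two paths of length 3 through the shared grandparent pair: r = 2·(1/2)^3 = 1/4).
r to a grandoffspring = 0.25 (two parent–offspring links: r = (1/2)^2 = 1/4).
r to a half-sibling = 1/4 (half-sibs share one parent — one path of length 2: r = (1/2)^2 = 1/4).
Summing one r·B term per recipient: 2·0.25·0.412 + 2·0.25·0.0671 + 4·0.25·0.23 = 0.46955.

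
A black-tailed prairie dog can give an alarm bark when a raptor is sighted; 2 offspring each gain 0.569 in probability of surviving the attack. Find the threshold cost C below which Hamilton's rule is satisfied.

r to an offspring = 1/2 (one parent–offspring link: r = (1/2)^1 = 1/2).
Hamilton's rule: n·r·B > C, so the trait is favored while C < n·r·B = 2·0.5·0.569 = 0.569.

0.569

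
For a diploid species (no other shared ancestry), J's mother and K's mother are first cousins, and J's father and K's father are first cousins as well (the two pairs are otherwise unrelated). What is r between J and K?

0.0625

Wright's path rule: contributions from independent ancestry routes add.
J and K are related in two ways: second cousins through their mothers (r = 1/32) and second cousins through their fathers (r = 1/32).
r = 1/32 + 1/32 = 0.0625.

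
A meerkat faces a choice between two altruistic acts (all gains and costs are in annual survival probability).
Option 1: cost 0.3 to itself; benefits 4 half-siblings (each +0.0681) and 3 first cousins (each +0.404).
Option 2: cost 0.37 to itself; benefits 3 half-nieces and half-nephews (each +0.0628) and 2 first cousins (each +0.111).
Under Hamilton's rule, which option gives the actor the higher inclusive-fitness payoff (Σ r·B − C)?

Option 1: r to a half-sibling = 0.25.
Option 1: r to a first cousin = 0.125.
Option 1: Σ r·B − C = (4·0.25·0.0681 + 3·0.125·0.404) − 0.3 = -0.0804.
Option 2: r to a half-niece or half-nephew = 0.125.
Option 2: r to a first cousin = 0.125.
Option 2: Σ r·B − C = (3·0.125·0.0628 + 2·0.125·0.111) − 0.37 = -0.3187.
Option 1 has the higher net inclusive-fitness payoff.

Option 1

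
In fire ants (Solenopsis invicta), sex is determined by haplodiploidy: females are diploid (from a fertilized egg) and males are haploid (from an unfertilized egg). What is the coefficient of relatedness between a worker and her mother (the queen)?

0.5

One meiotic link between diploid queen and diploid daughter: r = 1/2.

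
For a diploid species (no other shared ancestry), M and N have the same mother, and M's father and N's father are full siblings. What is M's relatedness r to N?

Relatedness sums over independent paths through distinct common ancestors.
M and N are related in two ways: half-sibs through their shared mother (r = 1/4) and first cousins through their fathers (r = 1/8).
r = 1/4 + 1/8 = 3/8 = 0.375.

0.375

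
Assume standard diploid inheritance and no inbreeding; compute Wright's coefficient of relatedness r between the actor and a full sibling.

0.5

Full sibs share both parents — two paths of length 2: r = 2·(1/2)^2 = 1/2.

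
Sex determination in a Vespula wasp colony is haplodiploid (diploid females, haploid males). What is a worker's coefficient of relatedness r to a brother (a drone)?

Her haploid brother carries none of their father's genes and a random half of their mother's genome; that half matches the maternal half of her own genome with probability 1/2: r = 1/2 · 1/2 = 1/4.

0.25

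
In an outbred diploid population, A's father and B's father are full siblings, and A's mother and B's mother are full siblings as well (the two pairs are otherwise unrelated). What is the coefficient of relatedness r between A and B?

0.25

With two independent routes of shared ancestry, r is the sum of the two contributions.
A and B are related in two ways: first cousins through their fathers (r = 1/8) and first cousins through their mothers (r = 1/8) — i.e. double first cousins.
r = 1/8 + 1/8 = 0.25.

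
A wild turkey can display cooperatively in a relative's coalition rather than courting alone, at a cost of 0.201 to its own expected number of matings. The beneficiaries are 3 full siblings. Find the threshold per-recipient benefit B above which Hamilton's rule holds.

r to a full sibling = 1/2 (full sibs share both parents — two paths of length 2: r = 2·(1/2)^2 = 1/2).
Hamilton's rule with n recipients of equal r: n·r·B > C, so B > C/(n·r) = 0.201/(3·0.5) = 0.134.

0.134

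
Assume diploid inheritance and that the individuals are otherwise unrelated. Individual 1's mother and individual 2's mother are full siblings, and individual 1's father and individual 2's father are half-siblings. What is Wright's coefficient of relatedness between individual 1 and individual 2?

0.1875

With two independent routes of shared ancestry, r is the sum of the two contributions.
Individual 1 and individual 2 are related in two ways: first cousins through their mothers (r = 1/8) and half first cousins through their fathers (r = 1/16).
r = 1/8 + 1/16 = 0.1875.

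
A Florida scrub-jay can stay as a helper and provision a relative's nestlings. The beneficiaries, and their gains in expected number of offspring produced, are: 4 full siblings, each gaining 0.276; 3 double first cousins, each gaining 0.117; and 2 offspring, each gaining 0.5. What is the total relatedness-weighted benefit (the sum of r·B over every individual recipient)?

r to a full sibling = 0.5 (full sibs share both parents — two paths of length 2: r = 2·(1/2)^2 = 1/2).
r to a double first cousin = 1/4 (double first cousins share both grandparent pairs — four paths of length 4: r = 4·(1/2)^4 = 1/4).
r to an offspring = 1/2 (one parent–offspring link: r = (1/2)^1 = 1/2).
Summing one r·B term per recipient: 4·0.5·0.276 + 3·0.25·0.117 + 2·0.5·0.5 = 1.13975.

1.13975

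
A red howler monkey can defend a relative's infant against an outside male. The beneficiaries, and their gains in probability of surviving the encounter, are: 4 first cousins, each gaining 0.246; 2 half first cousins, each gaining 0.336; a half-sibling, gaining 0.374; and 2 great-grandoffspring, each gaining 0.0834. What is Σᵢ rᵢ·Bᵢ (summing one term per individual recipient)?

0.27935

r to a first cousin = 1/8 (first cousins share one grandparent pair — two paths of length 4: r = 2·(1/2)^4 = 1/8).
r to a half first cousin = 1/16 (half first cousins share one grandparent — one path of length 4: r = (1/2)^4 = 1/16).
r to a half-sibling = 1/4 (half-sibs share one parent — one path of length 2: r = (1/2)^2 = 1/4).
r to a great-grandoffspring = 1/8 (three parent–offspring links: r = (1/2)^3 = 1/8).
Summing one r·B term per recipient: 4·0.125·0.246 + 2·0.0625·0.336 + 1·0.25·0.374 + 2·0.125·0.0834 = 0.27935.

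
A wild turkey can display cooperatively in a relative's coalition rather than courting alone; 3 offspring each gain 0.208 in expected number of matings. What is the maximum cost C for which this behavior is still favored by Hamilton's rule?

0.312

r to an offspring = 1/2 (one parent–offspring link: r = (1/2)^1 = 1/2).
Hamilton's rule: n·r·B > C, so the trait is favored while C < n·r·B = 3·0.5·0.208 = 0.312.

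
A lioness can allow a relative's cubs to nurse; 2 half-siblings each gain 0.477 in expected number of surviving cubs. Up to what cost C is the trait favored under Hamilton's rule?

0.2385

r to a half-sibling = 0.25 (half-sibs share one parent — one path of length 2: r = (1/2)^2 = 1/4).
Hamilton's rule: n·r·B > C, so the trait is favored while C < n·r·B = 2·0.25·0.477 = 0.2385.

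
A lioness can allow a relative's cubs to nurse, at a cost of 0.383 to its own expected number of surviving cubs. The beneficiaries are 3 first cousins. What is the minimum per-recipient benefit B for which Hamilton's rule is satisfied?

r to a first cousin = 1/8 (first cousins share one grandparent pair — two paths of length 4: r = 2·(1/2)^4 = 1/8).
Hamilton's rule with n recipients of equal r: n·r·B > C, so B > C/(n·r) = 0.383/(3·0.125) = 1.0213.

1.0213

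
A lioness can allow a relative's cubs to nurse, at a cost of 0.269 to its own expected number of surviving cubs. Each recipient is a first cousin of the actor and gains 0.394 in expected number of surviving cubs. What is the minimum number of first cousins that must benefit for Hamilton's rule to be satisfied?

r to a first cousin = 0.125 (first cousins share one grandparent pair — two paths of length 4: r = 2·(1/2)^4 = 1/8).
Hamilton's rule: n·r·B > C  ⇒  n > C/(r·B) = 0.269/(0.125·0.394) = 5.462.
The smallest integer exceeding 5.462 is 6.

6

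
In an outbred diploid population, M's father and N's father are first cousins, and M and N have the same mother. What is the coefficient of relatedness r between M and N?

0.28125

Wright's path rule: contributions from independent ancestry routes add.
M and N are related in two ways: second cousins through their fathers (r = 1/32) and half-sibs through their shared mother (r = 1/4).
r = 1/32 + 1/4 = 9/32 = 0.28125.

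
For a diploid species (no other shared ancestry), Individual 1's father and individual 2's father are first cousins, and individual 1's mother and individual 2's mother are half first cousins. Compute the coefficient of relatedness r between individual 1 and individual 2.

Independent pedigree routes through distinct common ancestors add.
Individual 1 and individual 2 are related in two ways: second cousins through their fathers (r = 1/32) and half second cousins through their mothers (r = 1/64).
r = 1/32 + 1/64 = 0.046875.

0.046875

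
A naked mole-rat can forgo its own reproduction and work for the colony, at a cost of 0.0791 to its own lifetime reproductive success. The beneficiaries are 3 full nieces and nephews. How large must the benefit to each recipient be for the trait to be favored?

0.1055

r to a full niece or nephew = 1/4 (full aunt/uncle↔niece/nephew: two paths of length 3 through the shared grandparent pair: r = 2·(1/2)^3 = 1/4).
Hamilton's rule with n recipients of equal r: n·r·B > C, so B > C/(n·r) = 0.0791/(3·0.25) = 0.1055.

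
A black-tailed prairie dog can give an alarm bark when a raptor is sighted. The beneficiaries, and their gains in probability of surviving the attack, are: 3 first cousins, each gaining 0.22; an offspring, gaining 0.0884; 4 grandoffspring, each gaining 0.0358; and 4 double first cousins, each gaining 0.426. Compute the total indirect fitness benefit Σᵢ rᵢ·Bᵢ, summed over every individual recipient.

0.5885

r to a first cousin = 0.125 (first cousins share one grandparent pair — two paths of length 4: r = 2·(1/2)^4 = 1/8).
r to an offspring = 0.5 (one parent–offspring link: r = (1/2)^1 = 1/2).
r to a grandoffspring = 1/4 (two parent–offspring links: r = (1/2)^2 = 1/4).
r to a double first cousin = 0.25 (double first cousins share both grandparent pairs — four paths of length 4: r = 4·(1/2)^4 = 1/4).
Summing one r·B term per recipient: 3·0.125·0.22 + 1·0.5·0.0884 + 4·0.25·0.0358 + 4·0.25·0.426 = 0.5885.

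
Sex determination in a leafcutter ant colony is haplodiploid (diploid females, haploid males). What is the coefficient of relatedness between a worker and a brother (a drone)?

Her haploid brother carries none of their father's genes and a random half of their mother's genome; that half matches the maternal half of her own genome with probability 1/2: r = 1/2 · 1/2 = 1/4.

0.25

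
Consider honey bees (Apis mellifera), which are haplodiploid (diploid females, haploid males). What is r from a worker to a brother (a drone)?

0.25

Her haploid brother carries none of their father's genes and a random half of their mother's genome; that half matches the maternal half of her own genome with probability 1/2: r = 1/2 · 1/2 = 1/4.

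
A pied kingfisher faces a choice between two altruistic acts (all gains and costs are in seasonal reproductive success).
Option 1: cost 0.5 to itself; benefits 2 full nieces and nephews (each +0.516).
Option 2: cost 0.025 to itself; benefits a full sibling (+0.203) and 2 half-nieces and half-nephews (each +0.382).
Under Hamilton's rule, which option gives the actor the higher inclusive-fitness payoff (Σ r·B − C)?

Option 1: r to a full niece or nephew = 0.25.
Option 1: Σ r·B − C = (2·0.25·0.516) − 0.5 = -0.242.
Option 2: r to a full sibling = 0.5.
Option 2: r to a half-niece or half-nephew = 0.125.
Option 2: Σ r·B − C = (1·0.5·0.203 + 2·0.125·0.382) − 0.025 = 0.172.
Option 2 has the higher net inclusive-fitness payoff.

Option 2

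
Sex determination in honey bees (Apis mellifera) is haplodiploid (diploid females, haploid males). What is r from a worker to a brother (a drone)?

0.25

Her haploid brother carries none of their father's genes and a random half of their mother's genome; that half matches the maternal half of her own genome with probability 1/2: r = 1/2 · 1/2 = 1/4.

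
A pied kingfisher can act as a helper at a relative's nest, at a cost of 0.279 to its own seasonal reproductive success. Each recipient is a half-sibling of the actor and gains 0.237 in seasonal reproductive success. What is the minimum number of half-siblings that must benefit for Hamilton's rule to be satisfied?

5

r to a half-sibling = 0.25 (half-sibs share one parent — one path of length 2: r = (1/2)^2 = 1/4).
Hamilton's rule: n·r·B > C  ⇒  n > C/(r·B) = 0.279/(0.25·0.237) = 4.709.
The smallest integer exceeding 4.709 is 5.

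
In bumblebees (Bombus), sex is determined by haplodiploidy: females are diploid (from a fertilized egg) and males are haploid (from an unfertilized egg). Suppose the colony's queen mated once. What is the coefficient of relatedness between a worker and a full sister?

0.75

Haplodiploid full sisters inherit their father's entire haploid genome identically (contributing 1/2) and on average half of their mother's contribution (1/2 · 1/2 = 1/4); r = 1/2 + 1/4 = 3/4.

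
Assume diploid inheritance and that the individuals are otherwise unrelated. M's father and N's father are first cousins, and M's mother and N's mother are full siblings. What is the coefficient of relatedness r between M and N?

Wright's path rule: contributions from independent ancestry routes add.
M and N are related in two ways: second cousins through their fathers (r = 1/32) and first cousins through their mothers (r = 1/8).
r = 1/32 + 1/8 = 0.15625.

0.15625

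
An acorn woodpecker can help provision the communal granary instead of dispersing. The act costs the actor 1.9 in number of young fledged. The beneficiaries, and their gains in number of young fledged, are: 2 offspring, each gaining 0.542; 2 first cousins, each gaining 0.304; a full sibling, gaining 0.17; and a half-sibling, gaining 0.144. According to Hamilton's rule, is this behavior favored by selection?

No

Hamilton's rule: the trait is favored when the sum of r·B over every recipient exceeds the actor's cost C.
r to an offspring = 0.5 (one parent–offspring link: r = (1/2)^1 = 1/2).
r to a first cousin = 1/8 (first cousins share one grandparent pair — two paths of length 4: r = 2·(1/2)^4 = 1/8).
r to a full sibling = 1/2 (full sibs share both parents — two paths of length 2: r = 2·(1/2)^2 = 1/2).
r to a half-sibling = 1/4 (half-sibs share one parent — one path of length 2: r = (1/2)^2 = 1/4).
Summing one r·B term per recipient: 2·0.5·0.542 + 2·0.125·0.304 + 1·0.5·0.17 + 1·0.25·0.144 = 0.739.
0.739 < 1.9: the indirect benefit is less than the cost.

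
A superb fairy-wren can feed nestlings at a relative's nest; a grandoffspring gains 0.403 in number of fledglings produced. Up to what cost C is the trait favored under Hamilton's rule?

0.10075

r to a grandoffspring = 1/4 (two parent–offspring links: r = (1/2)^2 = 1/4).
Hamilton's rule: n·r·B > C, so the trait is favored while C < n·r·B = 1·0.25·0.403 = 0.10075.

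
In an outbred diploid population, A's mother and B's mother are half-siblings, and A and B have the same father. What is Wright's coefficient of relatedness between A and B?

0.3125

Wright's path rule: contributions from independent ancestry routes add.
A and B are related in two ways: half first cousins through their mothers (r = 1/16) and half-sibs through their shared father (r = 1/4).
r = 1/16 + 1/4 = 0.3125.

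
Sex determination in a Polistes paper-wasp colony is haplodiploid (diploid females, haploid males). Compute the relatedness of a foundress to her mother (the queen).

0.5

One meiotic link between diploid queen and diploid daughter: r = 1/2.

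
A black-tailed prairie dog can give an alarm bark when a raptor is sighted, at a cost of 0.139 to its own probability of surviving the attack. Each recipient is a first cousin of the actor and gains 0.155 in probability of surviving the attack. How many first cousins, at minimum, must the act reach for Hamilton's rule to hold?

8

r to a first cousin = 1/8 (first cousins share one grandparent pair — two paths of length 4: r = 2·(1/2)^4 = 1/8).
Hamilton's rule: n·r·B > C  ⇒  n > C/(r·B) = 0.139/(0.125·0.155) = 7.174.
The smallest integer exceeding 7.174 is 8.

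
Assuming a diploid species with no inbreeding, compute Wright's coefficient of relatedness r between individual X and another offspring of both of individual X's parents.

0.5

Each parent–offspring link contributes a factor of 1/2, and independent paths through distinct common ancestors add.
Full sibs share both parents — two paths of length 2: r = 2·(1/2)^2 = 1/2.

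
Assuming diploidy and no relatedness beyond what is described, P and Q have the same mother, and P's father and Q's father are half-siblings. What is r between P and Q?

0.3125

Independent pedigree routes through distinct common ancestors add.
P and Q are related in two ways: half-sibs through their shared mother (r = 1/4) and half first cousins through their fathers (r = 1/16).
r = 1/4 + 1/16 = 0.3125.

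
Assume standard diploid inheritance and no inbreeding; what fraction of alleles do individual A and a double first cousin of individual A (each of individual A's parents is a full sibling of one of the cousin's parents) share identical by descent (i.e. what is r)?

Each parent–offspring link contributes a factor of 1/2, and independent paths through distinct common ancestors add.
Double first cousins share both grandparent pairs — four paths of length 4: r = 4·(1/2)^4 = 1/4.

0.25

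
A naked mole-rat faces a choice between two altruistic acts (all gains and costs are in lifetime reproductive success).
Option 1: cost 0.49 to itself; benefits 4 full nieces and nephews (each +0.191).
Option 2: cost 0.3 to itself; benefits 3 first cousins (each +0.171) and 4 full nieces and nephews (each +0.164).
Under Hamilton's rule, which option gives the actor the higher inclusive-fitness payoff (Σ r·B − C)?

Option 1: r to a full niece or nephew = 0.25.
Option 1: Σ r·B − C = (4·0.25·0.191) − 0.49 = -0.299.
Option 2: r to a first cousin = 0.125.
Option 2: r to a full niece or nephew = 0.25.
Option 2: Σ r·B − C = (3·0.125·0.171 + 4·0.25·0.164) − 0.3 = -0.071875.
Option 2 has the higher net inclusive-fitness payoff.

Option 2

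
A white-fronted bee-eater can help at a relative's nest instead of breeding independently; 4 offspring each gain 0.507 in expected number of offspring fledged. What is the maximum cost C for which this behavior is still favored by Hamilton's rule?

1.014

r to an offspring = 1/2 (one parent–offspring link: r = (1/2)^1 = 1/2).
Hamilton's rule: n·r·B > C, so the trait is favored while C < n·r·B = 4·0.5·0.507 = 1.014.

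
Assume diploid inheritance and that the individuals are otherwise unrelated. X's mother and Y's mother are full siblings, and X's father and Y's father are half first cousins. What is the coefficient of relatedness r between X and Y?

0.140625

Relatedness sums over independent paths through distinct common ancestors.
X and Y are related in two ways: first cousins through their mothers (r = 1/8) and half second cousins through their fathers (r = 1/64).
r = 1/8 + 1/64 = 0.140625.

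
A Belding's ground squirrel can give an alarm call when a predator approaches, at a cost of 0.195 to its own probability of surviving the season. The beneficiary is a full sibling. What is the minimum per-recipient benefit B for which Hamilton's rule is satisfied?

0.39

r to a full sibling = 0.5 (full sibs share both parents — two paths of length 2: r = 2·(1/2)^2 = 1/2).
Hamilton's rule with n recipients of equal r: n·r·B > C, so B > C/(n·r) = 0.195/(1·0.5) = 0.39.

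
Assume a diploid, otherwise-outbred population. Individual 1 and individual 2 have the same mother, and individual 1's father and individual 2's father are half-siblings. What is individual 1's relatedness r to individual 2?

Independent pedigree routes through distinct common ancestors add.
Individual 1 and individual 2 are related in two ways: half-sibs through their shared mother (r = 1/4) and half first cousins through their fathers (r = 1/16).
r = 1/4 + 1/16 = 5/16 = 0.3125.

0.3125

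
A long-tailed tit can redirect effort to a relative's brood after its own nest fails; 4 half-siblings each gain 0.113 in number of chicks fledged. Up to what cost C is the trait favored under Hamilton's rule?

r to a half-sibling = 1/4 (half-sibs share one parent — one path of length 2: r = (1/2)^2 = 1/4).
Hamilton's rule: n·r·B > C, so the trait is favored while C < n·r·B = 4·0.25·0.113 = 0.113.

0.113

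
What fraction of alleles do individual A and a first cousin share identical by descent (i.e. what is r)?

Each parent–offspring link contributes a factor of 1/2, and independent paths through distinct common ancestors add.
First cousins share one grandparent pair — two paths of length 4: r = 2·(1/2)^4 = 1/8.

0.125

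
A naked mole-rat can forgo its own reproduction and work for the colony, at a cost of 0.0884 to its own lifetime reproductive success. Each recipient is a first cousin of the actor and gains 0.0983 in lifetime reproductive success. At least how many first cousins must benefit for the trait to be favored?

r to a first cousin = 1/8 (first cousins share one grandparent pair — two paths of length 4: r = 2·(1/2)^4 = 1/8).
Hamilton's rule: n·r·B > C  ⇒  n > C/(r·B) = 0.0884/(0.125·0.0983) = 7.194.
The smallest integer exceeding 7.194 is 8.

8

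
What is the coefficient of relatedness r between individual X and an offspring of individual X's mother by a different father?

0.25

Each parent–offspring link contributes a factor of 1/2, and independent paths through distinct common ancestors add.
Half-sibs share one parent — one path of length 2: r = (1/2)^2 = 1/4.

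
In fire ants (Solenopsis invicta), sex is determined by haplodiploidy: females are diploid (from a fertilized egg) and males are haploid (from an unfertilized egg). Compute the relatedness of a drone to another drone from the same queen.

0.5

Haploid brothers each carry a random half of the queen's diploid genome, so on average they share half: r = 1/2.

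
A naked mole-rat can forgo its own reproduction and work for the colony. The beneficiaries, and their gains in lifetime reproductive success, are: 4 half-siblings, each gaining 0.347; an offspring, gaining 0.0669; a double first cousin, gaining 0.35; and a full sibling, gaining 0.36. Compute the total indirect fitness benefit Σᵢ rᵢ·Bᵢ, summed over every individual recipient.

0.64795

r to a half-sibling = 1/4 (half-sibs share one parent — one path of length 2: r = (1/2)^2 = 1/4).
r to an offspring = 0.5 (one parent–offspring link: r = (1/2)^1 = 1/2).
r to a double first cousin = 0.25 (double first cousins share both grandparent pairs — four paths of length 4: r = 4·(1/2)^4 = 1/4).
r to a full sibling = 1/2 (full sibs share both parents — two paths of length 2: r = 2·(1/2)^2 = 1/2).
Summing one r·B term per recipient: 4·0.25·0.347 + 1·0.5·0.0669 + 1·0.25·0.35 + 1·0.5·0.36 = 0.64795.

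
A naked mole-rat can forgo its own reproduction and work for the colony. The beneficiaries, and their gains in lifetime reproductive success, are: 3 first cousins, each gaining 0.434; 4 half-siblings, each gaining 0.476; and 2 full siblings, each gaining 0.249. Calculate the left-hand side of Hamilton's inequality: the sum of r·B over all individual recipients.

0.88775

r to a first cousin = 0.125 (first cousins share one grandparent pair — two paths of length 4: r = 2·(1/2)^4 = 1/8).
r to a half-sibling = 1/4 (half-sibs share one parent — one path of length 2: r = (1/2)^2 = 1/4).
r to a full sibling = 0.5 (full sibs share both parents — two paths of length 2: r = 2·(1/2)^2 = 1/2).
Summing one r·B term per recipient: 3·0.125·0.434 + 4·0.25·0.476 + 2·0.5·0.249 = 0.88775.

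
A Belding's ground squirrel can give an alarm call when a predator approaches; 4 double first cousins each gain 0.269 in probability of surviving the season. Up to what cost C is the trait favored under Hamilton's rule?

0.269

r to a double first cousin = 0.25 (double first cousins share both grandparent pairs — four paths of length 4: r = 4·(1/2)^4 = 1/4).
Hamilton's rule: n·r·B > C, so the trait is favored while C < n·r·B = 4·0.25·0.269 = 0.269.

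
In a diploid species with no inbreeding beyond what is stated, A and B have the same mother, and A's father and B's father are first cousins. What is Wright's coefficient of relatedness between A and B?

0.28125

Wright's path rule: contributions from independent ancestry routes add.
A and B are related in two ways: half-sibs through their shared mother (r = 1/4) and second cousins through their fathers (r = 1/32).
r = 1/4 + 1/32 = 9/32 = 0.28125.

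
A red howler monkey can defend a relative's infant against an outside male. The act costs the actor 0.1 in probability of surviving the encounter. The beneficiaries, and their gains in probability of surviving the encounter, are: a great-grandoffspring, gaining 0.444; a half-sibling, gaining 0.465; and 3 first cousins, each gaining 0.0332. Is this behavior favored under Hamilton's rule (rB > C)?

Yes

Hamilton's rule: the trait is favored when the sum of r·B over every recipient exceeds the actor's cost C.
r to a great-grandoffspring = 0.125 (three parent–offspring links: r = (1/2)^3 = 1/8).
r to a half-sibling = 0.25 (half-sibs share one parent — one path of length 2: r = (1/2)^2 = 1/4).
r to a first cousin = 1/8 (first cousins share one grandparent pair — two paths of length 4: r = 2·(1/2)^4 = 1/8).
Summing one r·B term per recipient: 1·0.125·0.444 + 1·0.25·0.465 + 3·0.125·0.0332 = 0.1842.
0.1842 > 0.1: the indirect benefit exceeds the cost.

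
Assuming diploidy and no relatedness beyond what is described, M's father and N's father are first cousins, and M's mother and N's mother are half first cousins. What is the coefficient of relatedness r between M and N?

With two independent routes of shared ancestry, r is the sum of the two contributions.
M and N are related in two ways: second cousins through their fathers (r = 1/32) and half second cousins through their mothers (r = 1/64).
r = 1/32 + 1/64 = 0.046875.

0.046875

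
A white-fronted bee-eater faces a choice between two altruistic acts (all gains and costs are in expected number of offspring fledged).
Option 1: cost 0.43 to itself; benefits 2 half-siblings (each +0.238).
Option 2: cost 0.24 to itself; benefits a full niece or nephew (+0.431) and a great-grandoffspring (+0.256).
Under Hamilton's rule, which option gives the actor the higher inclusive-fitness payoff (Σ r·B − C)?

Option 2

Option 1: r to a half-sibling = 0.25.
Option 1: Σ r·B − C = (2·0.25·0.238) − 0.43 = -0.311.
Option 2: r to a full niece or nephew = 0.25.
Option 2: r to a great-grandoffspring = 0.125.
Option 2: Σ r·B − C = (1·0.25·0.431 + 1·0.125·0.256) − 0.24 = -0.10025.
Option 2 has the higher net inclusive-fitness payoff.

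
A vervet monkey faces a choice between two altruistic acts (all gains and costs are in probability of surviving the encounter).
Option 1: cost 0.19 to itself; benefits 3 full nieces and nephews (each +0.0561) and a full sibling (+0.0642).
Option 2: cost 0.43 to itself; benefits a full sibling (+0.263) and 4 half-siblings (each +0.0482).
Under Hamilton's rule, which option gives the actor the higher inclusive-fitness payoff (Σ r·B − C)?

Option 1

Option 1: r to a full niece or nephew = 0.25.
Option 1: r to a full sibling = 0.5.
Option 1: Σ r·B − C = (3·0.25·0.0561 + 1·0.5·0.0642) − 0.19 = -0.115825.
Option 2: r to a full sibling = 0.5.
Option 2: r to a half-sibling = 0.25.
Option 2: Σ r·B − C = (1·0.5·0.263 + 4·0.25·0.0482) − 0.43 = -0.2503.
Option 1 has the higher net inclusive-fitness payoff.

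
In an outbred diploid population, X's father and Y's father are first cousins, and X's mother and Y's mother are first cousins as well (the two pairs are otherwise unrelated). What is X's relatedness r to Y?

0.0625

Independent pedigree routes through distinct common ancestors add.
X and Y are related in two ways: second cousins through their fathers (r = 1/32) and second cousins through their mothers (r = 1/32).
r = 1/32 + 1/32 = 0.0625.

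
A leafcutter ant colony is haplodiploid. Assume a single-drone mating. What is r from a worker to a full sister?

Haplodiploid full sisters inherit their father's entire haploid genome identically (contributing 1/2) and on average half of their mother's contribution (1/2 · 1/2 = 1/4); r = 1/2 + 1/4 = 3/4.

0.75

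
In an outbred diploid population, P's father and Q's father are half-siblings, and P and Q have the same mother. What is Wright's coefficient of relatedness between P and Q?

0.3125

Wright's path rule: contributions from independent ancestry routes add.
P and Q are related in two ways: half first cousins through their fathers (r = 1/16) and half-sibs through their shared mother (r = 1/4).
r = 1/16 + 1/4 = 5/16 = 0.3125.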